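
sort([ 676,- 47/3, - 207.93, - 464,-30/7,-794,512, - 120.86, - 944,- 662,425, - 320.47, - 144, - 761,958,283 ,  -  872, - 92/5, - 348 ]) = [  -  944  , - 872, - 794, - 761 , - 662, - 464, - 348, - 320.47, -207.93,  -  144 ,-120.86, - 92/5, - 47/3,-30/7,  283,  425 , 512,676, 958]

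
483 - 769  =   - 286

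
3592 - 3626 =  - 34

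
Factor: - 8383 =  - 83^1*101^1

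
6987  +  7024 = 14011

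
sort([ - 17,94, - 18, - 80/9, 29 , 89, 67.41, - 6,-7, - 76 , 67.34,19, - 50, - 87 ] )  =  [-87,- 76, - 50,-18, - 17,- 80/9,-7, - 6,19,29,67.34, 67.41 , 89, 94 ] 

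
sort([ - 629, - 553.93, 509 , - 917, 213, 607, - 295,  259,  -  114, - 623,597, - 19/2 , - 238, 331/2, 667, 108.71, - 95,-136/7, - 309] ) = [ - 917, - 629, - 623, - 553.93, - 309, - 295, - 238, - 114,-95, - 136/7, - 19/2,108.71, 331/2 , 213, 259,509, 597,607, 667]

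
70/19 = 70/19 = 3.68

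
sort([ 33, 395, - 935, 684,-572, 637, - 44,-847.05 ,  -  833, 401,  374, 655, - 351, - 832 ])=[  -  935, - 847.05,  -  833 , - 832,-572,- 351,-44, 33,374, 395,401 , 637, 655,684]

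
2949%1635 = 1314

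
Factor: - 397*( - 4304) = 1708688 = 2^4*269^1*397^1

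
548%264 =20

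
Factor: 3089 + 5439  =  2^4*13^1 * 41^1 = 8528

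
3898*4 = 15592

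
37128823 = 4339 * 8557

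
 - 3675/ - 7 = 525 + 0/1 = 525.00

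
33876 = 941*36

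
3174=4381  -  1207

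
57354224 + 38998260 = 96352484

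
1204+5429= 6633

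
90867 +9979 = 100846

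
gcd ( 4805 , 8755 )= 5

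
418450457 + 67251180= 485701637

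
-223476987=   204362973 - 427839960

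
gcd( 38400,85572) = 12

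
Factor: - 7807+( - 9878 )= - 17685 = -3^3*5^1 * 131^1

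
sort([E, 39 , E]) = [ E,  E, 39]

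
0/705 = 0= 0.00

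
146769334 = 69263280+77506054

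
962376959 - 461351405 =501025554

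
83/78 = 83/78 = 1.06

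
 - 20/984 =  - 1+241/246 = - 0.02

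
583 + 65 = 648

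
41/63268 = 41/63268 = 0.00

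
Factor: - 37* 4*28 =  - 2^4*7^1*37^1 = - 4144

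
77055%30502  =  16051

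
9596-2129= 7467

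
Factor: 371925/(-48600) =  - 2^ (  -  3)*3^ ( - 2 )*19^1 *29^1=- 551/72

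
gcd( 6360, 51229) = 1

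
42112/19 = 42112/19   =  2216.42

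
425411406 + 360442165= 785853571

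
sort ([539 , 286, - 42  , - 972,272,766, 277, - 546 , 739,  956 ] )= [ -972, - 546, -42, 272,277,  286,539,739,766, 956 ]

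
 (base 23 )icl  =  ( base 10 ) 9819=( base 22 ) K67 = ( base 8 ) 23133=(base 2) 10011001011011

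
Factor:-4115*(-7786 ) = 32039390=2^1*5^1 * 17^1*229^1*823^1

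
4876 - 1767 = 3109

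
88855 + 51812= 140667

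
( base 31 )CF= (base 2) 110000011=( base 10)387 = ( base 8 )603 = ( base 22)HD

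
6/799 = 6/799 = 0.01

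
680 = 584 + 96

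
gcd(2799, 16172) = 311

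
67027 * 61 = 4088647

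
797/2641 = 797/2641 = 0.30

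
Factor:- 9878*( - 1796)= 2^3*11^1*449^2 = 17740888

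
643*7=4501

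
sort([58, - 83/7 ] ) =[ - 83/7 , 58] 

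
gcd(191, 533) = 1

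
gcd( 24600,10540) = 20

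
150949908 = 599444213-448494305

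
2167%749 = 669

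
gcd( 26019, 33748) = 59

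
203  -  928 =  - 725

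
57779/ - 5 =-11556 + 1/5 = - 11555.80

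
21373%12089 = 9284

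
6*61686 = 370116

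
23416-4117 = 19299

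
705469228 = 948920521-243451293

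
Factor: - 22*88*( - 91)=2^4 * 7^1 *11^2*13^1= 176176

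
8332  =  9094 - 762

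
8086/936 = 8 + 23/36 = 8.64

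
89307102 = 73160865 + 16146237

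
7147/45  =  7147/45= 158.82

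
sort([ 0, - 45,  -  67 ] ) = [  -  67, - 45, 0]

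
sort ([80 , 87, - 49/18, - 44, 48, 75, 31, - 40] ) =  [  -  44, - 40, - 49/18 , 31,48,75, 80, 87]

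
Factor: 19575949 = 19575949^1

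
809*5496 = 4446264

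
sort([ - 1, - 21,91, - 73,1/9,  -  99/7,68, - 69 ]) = [ - 73, - 69, - 21,-99/7, -1,1/9, 68,91]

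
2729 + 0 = 2729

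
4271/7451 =4271/7451=0.57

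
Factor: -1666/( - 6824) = 2^ ( - 2 ) * 7^2  *17^1*853^ ( - 1) = 833/3412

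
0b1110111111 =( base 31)UT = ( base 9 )1275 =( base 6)4235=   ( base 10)959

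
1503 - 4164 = -2661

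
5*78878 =394390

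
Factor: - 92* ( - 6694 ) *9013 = 2^3*23^1*3347^1*9013^1 =5550638024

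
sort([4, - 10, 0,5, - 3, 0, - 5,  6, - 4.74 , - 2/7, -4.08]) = [ - 10,- 5 , - 4.74, - 4.08, - 3,-2/7, 0,0,4,5,6 ]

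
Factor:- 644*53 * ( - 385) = 13140820 = 2^2  *5^1*7^2*11^1 * 23^1*53^1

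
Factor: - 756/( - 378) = 2=2^1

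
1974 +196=2170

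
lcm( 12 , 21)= 84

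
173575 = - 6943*( - 25)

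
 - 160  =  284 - 444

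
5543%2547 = 449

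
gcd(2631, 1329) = 3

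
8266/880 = 4133/440 = 9.39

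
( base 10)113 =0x71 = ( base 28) 41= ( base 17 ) 6B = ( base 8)161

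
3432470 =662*5185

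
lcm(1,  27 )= 27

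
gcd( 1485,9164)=1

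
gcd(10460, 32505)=5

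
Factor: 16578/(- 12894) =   -  9/7 = - 3^2 * 7^( - 1)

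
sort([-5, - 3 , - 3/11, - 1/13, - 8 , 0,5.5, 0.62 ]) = [ - 8 , - 5 , - 3, - 3/11, - 1/13, 0, 0.62,5.5]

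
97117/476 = 97117/476 = 204.03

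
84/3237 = 28/1079 = 0.03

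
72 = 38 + 34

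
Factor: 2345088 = 2^7*3^1*31^1*197^1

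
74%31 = 12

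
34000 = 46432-12432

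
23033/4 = 23033/4 = 5758.25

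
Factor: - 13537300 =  - 2^2*5^2*7^1*83^1 * 233^1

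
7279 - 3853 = 3426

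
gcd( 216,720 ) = 72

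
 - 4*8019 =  -32076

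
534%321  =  213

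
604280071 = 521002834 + 83277237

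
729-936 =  - 207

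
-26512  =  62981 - 89493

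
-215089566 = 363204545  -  578294111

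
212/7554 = 106/3777 = 0.03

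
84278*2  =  168556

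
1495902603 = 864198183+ 631704420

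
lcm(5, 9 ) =45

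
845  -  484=361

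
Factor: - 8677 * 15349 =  - 8677^1*15349^1 = - 133183273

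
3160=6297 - 3137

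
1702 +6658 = 8360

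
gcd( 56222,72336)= 2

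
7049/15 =469 + 14/15 =469.93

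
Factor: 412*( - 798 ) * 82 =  - 26959632 = - 2^4*3^1*7^1*19^1*41^1*103^1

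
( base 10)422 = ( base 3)120122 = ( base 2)110100110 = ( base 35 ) C2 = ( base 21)K2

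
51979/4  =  51979/4 = 12994.75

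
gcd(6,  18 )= 6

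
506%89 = 61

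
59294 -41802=17492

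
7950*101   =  802950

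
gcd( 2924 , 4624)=68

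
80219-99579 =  - 19360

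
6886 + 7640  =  14526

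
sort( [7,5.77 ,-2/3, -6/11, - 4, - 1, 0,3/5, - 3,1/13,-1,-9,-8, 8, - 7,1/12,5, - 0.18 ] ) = [ - 9,-8,-7, - 4, - 3,-1, - 1,  -  2/3  , - 6/11, - 0.18,0,1/13,  1/12,  3/5,5,5.77,7,8 ] 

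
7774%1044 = 466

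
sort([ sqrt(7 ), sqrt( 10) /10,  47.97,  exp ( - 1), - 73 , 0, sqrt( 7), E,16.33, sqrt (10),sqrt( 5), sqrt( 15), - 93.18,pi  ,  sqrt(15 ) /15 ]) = [  -  93.18, - 73, 0,sqrt(15)/15 , sqrt( 10) /10, exp( - 1),sqrt( 5),sqrt( 7), sqrt( 7), E,pi, sqrt( 10 ),sqrt(15), 16.33, 47.97 ] 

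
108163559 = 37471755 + 70691804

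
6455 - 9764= - 3309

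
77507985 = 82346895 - 4838910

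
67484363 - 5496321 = 61988042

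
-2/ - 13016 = 1/6508 = 0.00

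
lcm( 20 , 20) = 20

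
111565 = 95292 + 16273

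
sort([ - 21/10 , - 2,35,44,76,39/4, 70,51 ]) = [ - 21/10, - 2,39/4,35,  44,  51 , 70,76]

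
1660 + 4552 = 6212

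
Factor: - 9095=-5^1*17^1*107^1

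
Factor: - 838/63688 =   -  1/76 = - 2^( - 2 )*19^ (-1)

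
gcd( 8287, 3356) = 1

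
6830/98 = 69  +  34/49 = 69.69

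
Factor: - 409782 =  - 2^1*3^1*163^1*419^1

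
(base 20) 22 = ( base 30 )1c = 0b101010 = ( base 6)110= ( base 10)42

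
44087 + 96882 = 140969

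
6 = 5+1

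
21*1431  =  30051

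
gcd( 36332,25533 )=1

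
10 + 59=69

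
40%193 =40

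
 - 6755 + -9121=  - 15876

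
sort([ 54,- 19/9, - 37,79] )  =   [-37,-19/9,54, 79]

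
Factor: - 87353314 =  - 2^1*479^1 *91183^1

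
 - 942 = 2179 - 3121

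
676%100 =76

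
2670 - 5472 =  - 2802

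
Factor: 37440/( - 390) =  - 2^5* 3^1= - 96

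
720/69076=180/17269 = 0.01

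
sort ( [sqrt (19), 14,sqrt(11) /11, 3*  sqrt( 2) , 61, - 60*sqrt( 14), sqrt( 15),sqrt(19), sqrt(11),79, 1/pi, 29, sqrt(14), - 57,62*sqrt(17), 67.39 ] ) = [-60*sqrt(14),-57,sqrt(11) /11,1/pi, sqrt (11),sqrt(14),sqrt(15 ), 3*sqrt(2 ),sqrt(19), sqrt( 19), 14, 29, 61, 67.39 , 79, 62 * sqrt( 17 )]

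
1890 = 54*35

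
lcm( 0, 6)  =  0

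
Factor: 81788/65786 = 2^1*23^1*37^( - 1 ) = 46/37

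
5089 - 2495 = 2594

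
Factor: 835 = 5^1 * 167^1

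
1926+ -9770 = -7844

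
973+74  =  1047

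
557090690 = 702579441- 145488751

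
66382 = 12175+54207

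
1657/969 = 1657/969= 1.71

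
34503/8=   34503/8 =4312.88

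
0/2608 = 0 = 0.00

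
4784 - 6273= - 1489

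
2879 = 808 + 2071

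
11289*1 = 11289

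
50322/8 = 25161/4 = 6290.25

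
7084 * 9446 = 66915464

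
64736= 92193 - 27457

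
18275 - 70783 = - 52508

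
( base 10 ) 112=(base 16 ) 70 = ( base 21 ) 57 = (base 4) 1300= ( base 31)3j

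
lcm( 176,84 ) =3696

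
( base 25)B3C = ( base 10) 6962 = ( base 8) 15462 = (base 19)1058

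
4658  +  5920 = 10578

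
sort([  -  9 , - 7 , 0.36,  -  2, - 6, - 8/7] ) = [ - 9, - 7, - 6, - 2,  -  8/7,0.36 ]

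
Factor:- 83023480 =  - 2^3*5^1*2075587^1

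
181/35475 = 181/35475=0.01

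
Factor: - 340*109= - 2^2*5^1 * 17^1 *109^1= -37060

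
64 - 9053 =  - 8989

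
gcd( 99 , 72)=9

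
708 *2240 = 1585920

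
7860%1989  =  1893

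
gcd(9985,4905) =5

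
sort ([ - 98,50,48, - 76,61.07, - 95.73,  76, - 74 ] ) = [- 98, - 95.73, - 76, - 74,48, 50,61.07, 76]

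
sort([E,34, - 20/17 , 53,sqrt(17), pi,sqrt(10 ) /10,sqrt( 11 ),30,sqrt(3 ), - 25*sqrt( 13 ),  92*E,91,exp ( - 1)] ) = [ - 25*sqrt(13 ), - 20/17,sqrt( 10)/10, exp( -1),sqrt(3 ), E,pi, sqrt(11 ),  sqrt(17),30,  34,  53,91,92 * E] 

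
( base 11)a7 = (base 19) 63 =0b1110101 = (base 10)117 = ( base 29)41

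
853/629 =853/629 = 1.36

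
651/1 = 651 = 651.00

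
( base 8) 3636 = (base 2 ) 11110011110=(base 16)79E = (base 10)1950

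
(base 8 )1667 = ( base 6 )4223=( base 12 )673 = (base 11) 795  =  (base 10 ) 951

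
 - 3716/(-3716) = 1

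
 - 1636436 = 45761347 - 47397783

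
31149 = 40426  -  9277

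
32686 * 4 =130744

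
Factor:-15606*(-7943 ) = 2^1*3^3*13^2*17^2*47^1 = 123958458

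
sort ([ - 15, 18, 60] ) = [ - 15,  18,60]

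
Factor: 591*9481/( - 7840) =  - 5603271/7840 = - 2^( - 5)*3^1*5^(-1)*7^(- 2)*19^1*197^1*499^1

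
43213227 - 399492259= - 356279032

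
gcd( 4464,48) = 48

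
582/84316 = 291/42158 = 0.01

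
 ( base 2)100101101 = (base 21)E7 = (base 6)1221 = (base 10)301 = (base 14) 177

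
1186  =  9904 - 8718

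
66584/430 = 33292/215 = 154.85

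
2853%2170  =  683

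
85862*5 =429310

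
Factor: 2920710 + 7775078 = 10695788 = 2^2*17^1 * 157291^1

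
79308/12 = 6609 = 6609.00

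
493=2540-2047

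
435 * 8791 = 3824085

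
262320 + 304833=567153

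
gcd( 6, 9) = 3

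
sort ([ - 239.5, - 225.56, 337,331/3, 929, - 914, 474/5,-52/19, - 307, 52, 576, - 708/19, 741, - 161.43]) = [ - 914, - 307, - 239.5, - 225.56, - 161.43, - 708/19, - 52/19, 52, 474/5, 331/3,  337, 576,741, 929 ] 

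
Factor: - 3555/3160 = -9/8 = -  2^ ( - 3)*3^2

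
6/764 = 3/382 = 0.01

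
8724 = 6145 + 2579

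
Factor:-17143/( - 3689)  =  79/17 = 17^( - 1) * 79^1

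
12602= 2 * 6301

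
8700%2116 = 236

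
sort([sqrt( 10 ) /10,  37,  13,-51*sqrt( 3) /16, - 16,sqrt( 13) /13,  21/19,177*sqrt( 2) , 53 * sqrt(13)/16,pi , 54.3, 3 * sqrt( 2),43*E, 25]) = [ - 16, - 51 * sqrt( 3) /16,  sqrt ( 13)/13 , sqrt( 10)/10, 21/19,pi,  3*sqrt( 2),53*sqrt ( 13 ) /16,13,25,  37, 54.3,43 *E,177 *sqrt(2) ] 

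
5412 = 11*492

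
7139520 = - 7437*( - 960 ) 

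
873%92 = 45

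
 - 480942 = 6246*( - 77)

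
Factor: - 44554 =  - 2^1*  22277^1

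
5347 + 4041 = 9388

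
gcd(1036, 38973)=1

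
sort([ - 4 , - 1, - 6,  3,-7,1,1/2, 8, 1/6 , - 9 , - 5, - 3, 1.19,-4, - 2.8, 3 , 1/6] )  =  [ - 9, - 7, - 6,-5, - 4, - 4, - 3, - 2.8,-1, 1/6, 1/6,  1/2,1,1.19, 3,3, 8]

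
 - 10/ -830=1/83 = 0.01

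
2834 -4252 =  - 1418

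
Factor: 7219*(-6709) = - 48432271  =  - 6709^1*7219^1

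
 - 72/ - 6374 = 36/3187 = 0.01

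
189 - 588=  - 399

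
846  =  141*6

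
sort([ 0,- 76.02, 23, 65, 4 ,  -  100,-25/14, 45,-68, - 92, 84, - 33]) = [-100,-92, - 76.02 , - 68, - 33, - 25/14,0,4,23, 45, 65, 84]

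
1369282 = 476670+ 892612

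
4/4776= 1/1194 = 0.00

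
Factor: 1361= 1361^1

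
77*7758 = 597366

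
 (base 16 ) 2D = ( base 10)45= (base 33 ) 1c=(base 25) 1k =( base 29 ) 1g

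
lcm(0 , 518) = 0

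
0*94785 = 0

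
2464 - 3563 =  - 1099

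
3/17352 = 1/5784 = 0.00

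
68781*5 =343905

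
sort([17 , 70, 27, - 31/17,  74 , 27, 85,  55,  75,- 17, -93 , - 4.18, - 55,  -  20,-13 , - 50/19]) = [ - 93, - 55,-20, - 17, - 13 , - 4.18, -50/19, - 31/17, 17,27,27,55,70,74 , 75, 85] 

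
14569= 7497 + 7072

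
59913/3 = 19971= 19971.00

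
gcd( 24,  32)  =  8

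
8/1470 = 4/735 = 0.01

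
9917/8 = 9917/8 = 1239.62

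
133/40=133/40 =3.33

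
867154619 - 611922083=255232536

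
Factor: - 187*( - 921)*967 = 3^1*11^1 * 17^1*307^1*967^1 = 166543509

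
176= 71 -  - 105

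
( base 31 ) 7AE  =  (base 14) 27D9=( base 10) 7051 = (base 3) 100200011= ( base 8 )15613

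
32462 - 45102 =-12640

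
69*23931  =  1651239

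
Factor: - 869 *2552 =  - 2217688 = - 2^3*11^2  *29^1*79^1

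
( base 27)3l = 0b1100110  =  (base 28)3I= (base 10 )102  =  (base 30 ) 3c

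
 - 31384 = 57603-88987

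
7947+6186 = 14133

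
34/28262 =17/14131 = 0.00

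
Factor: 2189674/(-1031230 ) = -1094837/515615 = -5^ ( -1 )*19^1*29^1*1987^1*103123^ ( - 1)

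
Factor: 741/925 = 3^1  *5^( - 2 )*13^1*19^1 * 37^( - 1)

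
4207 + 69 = 4276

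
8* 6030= 48240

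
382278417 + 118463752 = 500742169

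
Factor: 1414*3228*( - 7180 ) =-2^5*3^1*5^1*7^1*101^1*269^1*359^1 = - 32772334560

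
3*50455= 151365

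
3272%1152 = 968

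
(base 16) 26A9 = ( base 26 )EGH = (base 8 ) 23251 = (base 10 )9897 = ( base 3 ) 111120120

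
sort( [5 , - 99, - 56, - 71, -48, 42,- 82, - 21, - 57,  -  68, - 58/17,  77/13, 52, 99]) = [ - 99,- 82, - 71,  -  68, - 57, - 56 , - 48, - 21,  -  58/17, 5, 77/13, 42,  52, 99]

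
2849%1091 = 667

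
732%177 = 24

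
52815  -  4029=48786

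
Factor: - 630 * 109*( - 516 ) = 35433720  =  2^3*3^3*5^1*7^1 * 43^1*109^1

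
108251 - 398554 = -290303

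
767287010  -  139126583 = 628160427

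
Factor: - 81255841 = -229^1*354829^1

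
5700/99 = 57 + 19/33 = 57.58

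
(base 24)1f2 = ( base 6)4202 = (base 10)938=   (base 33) se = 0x3aa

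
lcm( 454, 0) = 0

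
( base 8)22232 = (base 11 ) 7049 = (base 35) 7mp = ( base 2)10010010011010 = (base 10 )9370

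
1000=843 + 157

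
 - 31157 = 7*( - 4451)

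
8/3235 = 8/3235 = 0.00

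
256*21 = 5376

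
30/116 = 15/58 = 0.26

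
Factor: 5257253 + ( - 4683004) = 574249 = 13^1 * 163^1*271^1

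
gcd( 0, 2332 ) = 2332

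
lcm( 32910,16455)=32910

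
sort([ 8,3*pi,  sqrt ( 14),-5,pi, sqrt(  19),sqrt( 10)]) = [-5  ,  pi, sqrt( 10 ), sqrt( 14)  ,  sqrt( 19 ),8,3*pi ]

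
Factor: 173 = 173^1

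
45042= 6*7507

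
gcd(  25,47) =1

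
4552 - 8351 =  - 3799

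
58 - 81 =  - 23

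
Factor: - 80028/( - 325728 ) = 2^(-3)*3^1*19^1  *29^( - 1) = 57/232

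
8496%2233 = 1797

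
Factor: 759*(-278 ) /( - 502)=105501/251= 3^1*11^1  *23^1*139^1*251^( - 1) 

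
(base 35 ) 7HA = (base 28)bjo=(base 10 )9180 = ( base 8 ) 21734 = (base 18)1A60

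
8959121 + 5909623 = 14868744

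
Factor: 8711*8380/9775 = 2^2 * 5^( - 1)*17^(  -  1 )*23^(- 1)*31^1 *281^1 * 419^1 = 14599636/1955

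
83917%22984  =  14965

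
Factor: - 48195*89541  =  -4315428495 = - 3^6*5^1 * 7^1*17^1*9949^1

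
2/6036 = 1/3018 = 0.00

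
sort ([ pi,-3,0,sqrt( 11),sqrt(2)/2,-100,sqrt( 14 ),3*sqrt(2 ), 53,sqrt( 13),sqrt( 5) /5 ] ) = [-100, - 3,0 , sqrt( 5 )/5,sqrt(2 ) /2,  pi, sqrt(11),sqrt(13),sqrt(14),3 *sqrt(2 ),53 ] 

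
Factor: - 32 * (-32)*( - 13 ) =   -  13312 = - 2^10 * 13^1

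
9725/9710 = 1 + 3/1942= 1.00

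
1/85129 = 1/85129=0.00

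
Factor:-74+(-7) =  - 3^4 = - 81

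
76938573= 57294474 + 19644099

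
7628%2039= 1511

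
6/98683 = 6/98683 = 0.00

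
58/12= 29/6 = 4.83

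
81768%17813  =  10516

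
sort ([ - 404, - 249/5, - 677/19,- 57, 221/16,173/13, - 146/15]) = [ - 404, - 57, - 249/5, - 677/19, - 146/15,  173/13, 221/16]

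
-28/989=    - 1+ 961/989=- 0.03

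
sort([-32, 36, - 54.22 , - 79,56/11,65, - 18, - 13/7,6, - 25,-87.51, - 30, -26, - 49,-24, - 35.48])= [  -  87.51,- 79,  -  54.22, - 49,- 35.48, - 32,-30, - 26 , - 25, - 24 , - 18 , - 13/7, 56/11, 6, 36, 65]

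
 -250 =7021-7271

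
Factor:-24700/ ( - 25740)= 95/99 =3^ (-2 )*5^1*11^( - 1)*19^1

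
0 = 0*816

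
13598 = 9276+4322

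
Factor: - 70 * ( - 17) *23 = 27370= 2^1 * 5^1*7^1 *17^1 * 23^1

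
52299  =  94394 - 42095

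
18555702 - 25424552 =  - 6868850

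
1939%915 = 109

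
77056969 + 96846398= 173903367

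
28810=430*67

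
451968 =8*56496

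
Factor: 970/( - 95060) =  - 2^( - 1)*7^(  -  2 )  =  -  1/98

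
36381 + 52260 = 88641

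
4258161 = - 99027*(-43 ) 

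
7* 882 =6174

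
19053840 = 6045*3152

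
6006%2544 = 918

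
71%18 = 17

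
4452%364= 84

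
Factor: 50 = 2^1*5^2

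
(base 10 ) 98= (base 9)118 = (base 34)2U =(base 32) 32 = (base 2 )1100010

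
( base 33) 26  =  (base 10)72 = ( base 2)1001000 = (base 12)60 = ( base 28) 2G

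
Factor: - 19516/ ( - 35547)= 2^2*3^(  -  1) * 7^1*17^(-1) = 28/51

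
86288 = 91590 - 5302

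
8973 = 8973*1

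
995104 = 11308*88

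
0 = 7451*0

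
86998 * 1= 86998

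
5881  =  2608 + 3273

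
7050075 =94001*75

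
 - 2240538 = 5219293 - 7459831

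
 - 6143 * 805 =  - 4945115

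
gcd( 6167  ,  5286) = 881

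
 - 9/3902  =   - 1 + 3893/3902 = - 0.00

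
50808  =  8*6351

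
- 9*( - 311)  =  2799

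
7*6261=43827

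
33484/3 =11161 + 1/3 = 11161.33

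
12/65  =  12/65 = 0.18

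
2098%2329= 2098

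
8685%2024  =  589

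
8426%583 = 264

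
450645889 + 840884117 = 1291530006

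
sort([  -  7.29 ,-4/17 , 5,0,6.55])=[-7.29,-4/17,0, 5,6.55] 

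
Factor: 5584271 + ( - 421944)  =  23^1*224449^1  =  5162327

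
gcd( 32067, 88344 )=9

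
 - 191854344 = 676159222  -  868013566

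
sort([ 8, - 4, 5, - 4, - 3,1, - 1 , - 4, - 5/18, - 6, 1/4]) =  [ - 6, - 4, - 4, - 4, - 3, - 1, - 5/18, 1/4,1, 5, 8] 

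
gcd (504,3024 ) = 504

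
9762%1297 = 683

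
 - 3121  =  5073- 8194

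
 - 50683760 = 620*( - 81748)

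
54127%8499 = 3133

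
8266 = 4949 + 3317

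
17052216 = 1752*9733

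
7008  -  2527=4481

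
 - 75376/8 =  - 9422=- 9422.00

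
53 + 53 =106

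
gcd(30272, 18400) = 32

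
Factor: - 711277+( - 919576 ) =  - 7^1*47^1*4957^1 = - 1630853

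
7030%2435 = 2160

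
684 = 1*684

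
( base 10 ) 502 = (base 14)27C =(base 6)2154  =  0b111110110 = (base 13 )2c8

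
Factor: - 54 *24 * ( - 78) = 101088  =  2^5*3^5*13^1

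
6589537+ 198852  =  6788389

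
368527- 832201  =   - 463674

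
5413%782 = 721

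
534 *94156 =50279304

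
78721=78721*1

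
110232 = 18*6124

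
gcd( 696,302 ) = 2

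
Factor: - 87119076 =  - 2^2* 3^1*  11^1 * 73^1*9041^1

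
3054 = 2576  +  478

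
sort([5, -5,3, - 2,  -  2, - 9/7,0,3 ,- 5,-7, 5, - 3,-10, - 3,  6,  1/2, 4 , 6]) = [  -  10, - 7, - 5, - 5,-3, - 3,  -  2, - 2, - 9/7, 0,1/2,3, 3,  4, 5, 5, 6,6 ]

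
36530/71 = 514+36/71=514.51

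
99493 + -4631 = 94862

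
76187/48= 1587 + 11/48 = 1587.23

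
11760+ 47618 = 59378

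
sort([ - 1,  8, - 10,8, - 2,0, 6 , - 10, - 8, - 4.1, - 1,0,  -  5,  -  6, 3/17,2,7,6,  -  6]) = [-10, - 10,  -  8 ,-6, - 6, - 5, - 4.1, - 2, - 1,-1, 0 , 0,3/17, 2 , 6,6,7,8,8]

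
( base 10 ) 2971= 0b101110011011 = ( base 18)931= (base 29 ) 3fd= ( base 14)1123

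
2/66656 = 1/33328 = 0.00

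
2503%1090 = 323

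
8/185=8/185 = 0.04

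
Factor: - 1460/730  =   - 2 = - 2^1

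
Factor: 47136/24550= 48/25 = 2^4*3^1*5^( - 2 )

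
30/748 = 15/374 =0.04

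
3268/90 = 36 + 14/45= 36.31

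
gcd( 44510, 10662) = 2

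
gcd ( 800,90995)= 5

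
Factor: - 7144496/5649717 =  - 2^4*3^( - 1 )*41^1*1093^(-1)*1723^( - 1 )*10891^1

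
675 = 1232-557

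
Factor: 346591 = 7^1 * 67^1*739^1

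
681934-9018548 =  - 8336614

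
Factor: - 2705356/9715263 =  - 2^2*3^( - 1) * 676339^1*3238421^( - 1)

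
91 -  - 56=147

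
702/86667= 234/28889 = 0.01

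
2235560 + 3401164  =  5636724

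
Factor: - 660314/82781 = -2^1*17^1*19421^1*82781^(-1)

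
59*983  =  57997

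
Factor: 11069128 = 2^3*7^1*157^1  *1259^1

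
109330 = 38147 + 71183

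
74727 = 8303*9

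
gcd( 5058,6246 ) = 18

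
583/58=583/58 = 10.05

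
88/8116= 22/2029 = 0.01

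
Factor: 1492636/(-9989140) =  - 373159/2497285  =  - 5^(-1 )*7^( -2)* 97^1 * 3847^1*10193^(-1 )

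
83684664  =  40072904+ 43611760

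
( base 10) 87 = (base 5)322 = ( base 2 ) 1010111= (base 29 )30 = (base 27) 36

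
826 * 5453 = 4504178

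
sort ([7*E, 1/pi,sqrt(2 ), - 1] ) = [ - 1,1/pi,sqrt ( 2),7*E]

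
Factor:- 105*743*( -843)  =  65766645= 3^2 * 5^1*7^1*281^1*743^1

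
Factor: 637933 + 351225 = 989158 = 2^1*37^1*13367^1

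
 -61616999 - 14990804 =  - 76607803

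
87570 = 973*90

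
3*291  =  873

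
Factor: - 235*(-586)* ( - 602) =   -  82901420 = - 2^2*5^1* 7^1*43^1*47^1*293^1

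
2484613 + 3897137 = 6381750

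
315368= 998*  316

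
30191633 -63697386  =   - 33505753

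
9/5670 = 1/630 = 0.00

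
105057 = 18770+86287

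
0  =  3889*0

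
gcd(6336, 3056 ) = 16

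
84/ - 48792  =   - 1 + 4059/4066 = - 0.00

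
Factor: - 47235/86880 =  -2^(-5 )*47^1*67^1 * 181^(-1) = - 3149/5792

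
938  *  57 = 53466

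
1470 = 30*49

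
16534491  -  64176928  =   - 47642437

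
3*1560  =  4680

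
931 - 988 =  - 57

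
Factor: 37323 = 3^2*11^1 * 13^1*29^1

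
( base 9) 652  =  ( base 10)533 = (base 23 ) 104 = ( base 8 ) 1025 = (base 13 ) 320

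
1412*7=9884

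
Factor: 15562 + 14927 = 30489 = 3^1 *10163^1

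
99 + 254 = 353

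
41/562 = 41/562 = 0.07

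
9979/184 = 54 + 43/184 = 54.23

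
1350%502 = 346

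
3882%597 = 300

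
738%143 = 23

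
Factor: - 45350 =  -2^1*5^2*907^1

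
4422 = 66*67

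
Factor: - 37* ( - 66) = 2^1 * 3^1*11^1*37^1 = 2442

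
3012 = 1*3012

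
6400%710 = 10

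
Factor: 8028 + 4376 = 12404 = 2^2*7^1*443^1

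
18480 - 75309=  - 56829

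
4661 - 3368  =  1293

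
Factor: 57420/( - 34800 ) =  - 33/20= - 2^( - 2) *3^1*5^( - 1)*11^1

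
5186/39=5186/39 = 132.97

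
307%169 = 138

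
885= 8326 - 7441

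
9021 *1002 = 9039042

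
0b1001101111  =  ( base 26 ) NP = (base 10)623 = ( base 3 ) 212002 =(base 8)1157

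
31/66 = 31/66= 0.47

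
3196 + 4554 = 7750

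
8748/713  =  8748/713 = 12.27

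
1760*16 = 28160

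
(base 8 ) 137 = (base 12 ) 7B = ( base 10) 95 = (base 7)164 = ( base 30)35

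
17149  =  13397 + 3752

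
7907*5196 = 41084772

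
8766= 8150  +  616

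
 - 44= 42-86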